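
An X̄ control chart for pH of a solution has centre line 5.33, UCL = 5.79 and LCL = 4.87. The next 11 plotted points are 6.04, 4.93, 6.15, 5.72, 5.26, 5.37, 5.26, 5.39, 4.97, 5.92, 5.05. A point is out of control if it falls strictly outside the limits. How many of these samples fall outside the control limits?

3

Compare each point to [4.87, 5.79]: sample 1 = 6.04 > UCL; sample 3 = 6.15 > UCL; sample 10 = 5.92 > UCL.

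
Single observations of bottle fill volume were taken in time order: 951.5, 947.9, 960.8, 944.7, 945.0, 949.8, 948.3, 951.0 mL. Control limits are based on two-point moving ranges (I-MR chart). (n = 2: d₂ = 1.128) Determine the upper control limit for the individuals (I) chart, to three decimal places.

965.794

X̄ = (951.5 + 947.9 + 960.8 + 944.7 + 945.0 + 949.8 + 948.3 + 951.0) / 8 = 949.8750
Moving ranges: 3.6, 12.9, 16.1, 0.3, 4.8, 1.5, 2.7; M̄R̄ = 41.9000 / 7 = 5.9857
UCL = X̄ + 3·M̄R̄/d₂ = 949.8750 + 3 × 5.9857 / 1.128 = 965.7945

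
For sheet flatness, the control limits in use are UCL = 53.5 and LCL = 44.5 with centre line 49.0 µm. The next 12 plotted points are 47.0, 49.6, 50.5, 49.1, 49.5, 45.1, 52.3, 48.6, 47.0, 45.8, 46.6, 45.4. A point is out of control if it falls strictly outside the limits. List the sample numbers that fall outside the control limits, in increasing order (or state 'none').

All 12 points lie within [44.5, 53.5].

none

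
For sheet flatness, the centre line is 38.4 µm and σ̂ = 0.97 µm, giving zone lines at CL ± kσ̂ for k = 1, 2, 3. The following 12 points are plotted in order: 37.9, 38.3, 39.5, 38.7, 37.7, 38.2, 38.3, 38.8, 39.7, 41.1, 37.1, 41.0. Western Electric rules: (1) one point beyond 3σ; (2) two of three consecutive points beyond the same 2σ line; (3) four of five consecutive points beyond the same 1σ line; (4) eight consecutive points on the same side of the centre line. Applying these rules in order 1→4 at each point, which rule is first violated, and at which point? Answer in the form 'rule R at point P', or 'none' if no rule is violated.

rule 2 at point 12

Zone of each point (C = within 1σ̂, B = 1σ̂–2σ̂, A = 2σ̂–3σ̂, * = beyond 3σ̂; sign = side of CL): 1:-C, 2:-C, 3:+B, 4:+C, 5:-C, 6:-C, 7:-C, 8:+C, 9:+B, 10:+A, 11:-B, 12:+A
Rule 2 (two of three consecutive points beyond the same 2σ limit) is satisfied at point 12.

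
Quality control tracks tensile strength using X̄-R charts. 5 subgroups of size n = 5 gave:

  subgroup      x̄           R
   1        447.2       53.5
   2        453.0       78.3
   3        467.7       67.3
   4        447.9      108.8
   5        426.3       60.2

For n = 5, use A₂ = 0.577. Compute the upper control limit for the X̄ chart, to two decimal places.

490.90

X̄̄ = (447.2 + 453.0 + 467.7 + 447.9 + 426.3) / 5 = 2242.1000 / 5 = 448.4200
R̄ = (53.5 + 78.3 + 67.3 + 108.8 + 60.2) / 5 = 368.1000 / 5 = 73.6200
UCL = X̄̄ + A₂·R̄ = 448.4200 + 0.577 × 73.6200 = 490.8987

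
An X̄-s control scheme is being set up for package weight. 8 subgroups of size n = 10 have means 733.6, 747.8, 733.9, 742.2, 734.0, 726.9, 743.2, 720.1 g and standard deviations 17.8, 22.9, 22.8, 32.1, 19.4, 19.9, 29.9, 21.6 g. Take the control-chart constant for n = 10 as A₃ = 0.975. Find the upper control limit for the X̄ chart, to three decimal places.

X̄̄ = (733.6 + 747.8 + 733.9 + 742.2 + 734.0 + 726.9 + 743.2 + 720.1) / 8 = 735.2125
s̄ = (17.8 + 22.9 + 22.8 + 32.1 + 19.4 + 19.9 + 29.9 + 21.6) / 8 = 23.3000
UCL = X̄̄ + A₃·s̄ = 735.2125 + 0.975 × 23.3000 = 757.9300

757.930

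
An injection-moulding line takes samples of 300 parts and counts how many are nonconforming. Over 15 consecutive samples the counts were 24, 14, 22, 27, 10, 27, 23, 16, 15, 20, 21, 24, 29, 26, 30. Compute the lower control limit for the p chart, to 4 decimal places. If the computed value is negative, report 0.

p̄ = Σdᵢ / (k·n) = 328 / (15 × 300) = 0.07289
LCL = p̄ − 3·√(p̄(1−p̄)/n) = 0.07289 − 3 × 0.01501 = 0.02786

0.0279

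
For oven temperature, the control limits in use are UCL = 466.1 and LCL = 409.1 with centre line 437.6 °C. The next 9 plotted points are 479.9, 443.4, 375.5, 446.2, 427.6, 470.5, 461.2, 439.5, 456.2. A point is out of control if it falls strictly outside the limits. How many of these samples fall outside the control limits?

3

Compare each point to [409.1, 466.1]: sample 1 = 479.9 > UCL; sample 3 = 375.5 < LCL; sample 6 = 470.5 > UCL.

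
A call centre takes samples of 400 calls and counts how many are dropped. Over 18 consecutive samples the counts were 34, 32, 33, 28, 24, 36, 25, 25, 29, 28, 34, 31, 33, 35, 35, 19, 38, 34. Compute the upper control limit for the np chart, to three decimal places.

46.699

p̄ = Σdᵢ / (k·n) = 553 / (18 × 400) = 0.07681
UCL = np̄ + 3·√(np̄(1−p̄)) = 30.7222 + 3 × √(30.7222×0.92319) = 30.7222 + 3 × 5.3257 = 46.6992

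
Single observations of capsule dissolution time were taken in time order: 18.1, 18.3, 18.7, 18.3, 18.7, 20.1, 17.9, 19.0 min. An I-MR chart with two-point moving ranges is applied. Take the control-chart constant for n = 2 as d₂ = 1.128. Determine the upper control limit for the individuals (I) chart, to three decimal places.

X̄ = (18.1 + 18.3 + 18.7 + 18.3 + 18.7 + 20.1 + 17.9 + 19.0) / 8 = 18.6375
Moving ranges: 0.2, 0.4, 0.4, 0.4, 1.4, 2.2, 1.1; M̄R̄ = 6.1000 / 7 = 0.8714
UCL = X̄ + 3·M̄R̄/d₂ = 18.6375 + 3 × 0.8714 / 1.128 = 20.9551

20.955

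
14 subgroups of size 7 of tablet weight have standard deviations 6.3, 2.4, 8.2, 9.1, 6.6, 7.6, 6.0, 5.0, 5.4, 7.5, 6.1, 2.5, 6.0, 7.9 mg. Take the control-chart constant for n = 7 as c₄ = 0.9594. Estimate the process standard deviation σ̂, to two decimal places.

6.45

s̄ = (6.3 + 2.4 + 8.2 + 9.1 + 6.6 + 7.6 + 6.0 + 5.0 + 5.4 + 7.5 + 6.1 + 2.5 + 6.0 + 7.9) / 14 = 6.1857
σ̂ = s̄ / c₄ = 6.1857 / 0.9594 = 6.4475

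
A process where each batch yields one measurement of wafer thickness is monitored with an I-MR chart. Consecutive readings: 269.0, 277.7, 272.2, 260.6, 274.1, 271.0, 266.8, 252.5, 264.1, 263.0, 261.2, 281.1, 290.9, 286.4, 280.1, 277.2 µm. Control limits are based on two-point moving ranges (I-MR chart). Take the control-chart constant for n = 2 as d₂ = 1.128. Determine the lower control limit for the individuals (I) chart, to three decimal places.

X̄ = (269.0 + 277.7 + 272.2 + 260.6 + 274.1 + 271.0 + 266.8 + 252.5 + 264.1 + 263.0 + 261.2 + 281.1 + 290.9 + 286.4 + 280.1 + 277.2) / 16 = 271.7437
Moving ranges: 8.7, 5.5, 11.6, 13.5, 3.1, 4.2, 14.3, 11.6, 1.1, 1.8, 19.9, 9.8, 4.5, 6.3, 2.9; M̄R̄ = 118.8000 / 15 = 7.9200
LCL = X̄ − 3·M̄R̄/d₂ = 271.7437 − 3 × 7.9200 / 1.128 = 250.6799

250.680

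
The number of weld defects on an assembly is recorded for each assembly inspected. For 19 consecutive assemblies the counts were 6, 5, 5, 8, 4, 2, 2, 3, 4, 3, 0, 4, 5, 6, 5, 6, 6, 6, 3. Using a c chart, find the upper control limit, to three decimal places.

10.639

c̄ = (6 + 5 + 5 + 8 + 4 + 2 + 2 + 3 + 4 + 3 + 0 + 4 + 5 + 6 + 5 + 6 + 6 + 6 + 3) / 19 = 83 / 19 = 4.3684
UCL = c̄ + 3√c̄ = 4.3684 + 3 × √4.3684 = 4.3684 + 3 × 2.0901 = 10.6387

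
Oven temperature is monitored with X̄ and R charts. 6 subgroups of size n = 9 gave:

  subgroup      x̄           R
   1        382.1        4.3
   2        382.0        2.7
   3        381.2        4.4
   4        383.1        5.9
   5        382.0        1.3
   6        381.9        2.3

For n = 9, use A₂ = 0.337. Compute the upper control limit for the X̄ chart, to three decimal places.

383.224

X̄̄ = (382.1 + 382.0 + 381.2 + 383.1 + 382.0 + 381.9) / 6 = 2292.3000 / 6 = 382.0500
R̄ = (4.3 + 2.7 + 4.4 + 5.9 + 1.3 + 2.3) / 6 = 20.9000 / 6 = 3.4833
UCL = X̄̄ + A₂·R̄ = 382.0500 + 0.337 × 3.4833 = 383.2239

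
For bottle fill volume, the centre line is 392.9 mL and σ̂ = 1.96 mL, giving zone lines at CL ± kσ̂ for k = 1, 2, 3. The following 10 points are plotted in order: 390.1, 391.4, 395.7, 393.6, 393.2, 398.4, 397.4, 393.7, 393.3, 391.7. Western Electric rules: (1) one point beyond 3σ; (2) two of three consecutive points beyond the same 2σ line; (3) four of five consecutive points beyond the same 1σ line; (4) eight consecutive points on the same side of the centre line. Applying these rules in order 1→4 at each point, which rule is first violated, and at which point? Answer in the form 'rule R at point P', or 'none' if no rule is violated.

rule 2 at point 7

Zone of each point (C = within 1σ̂, B = 1σ̂–2σ̂, A = 2σ̂–3σ̂, * = beyond 3σ̂; sign = side of CL): 1:-B, 2:-C, 3:+B, 4:+C, 5:+C, 6:+A, 7:+A, 8:+C, 9:+C, 10:-C
Rule 2 (two of three consecutive points beyond the same 2σ limit) is satisfied at point 7.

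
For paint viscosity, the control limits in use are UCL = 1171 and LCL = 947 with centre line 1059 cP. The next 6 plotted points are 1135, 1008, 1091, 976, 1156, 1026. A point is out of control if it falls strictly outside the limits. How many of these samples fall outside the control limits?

All 6 points lie within [947, 1171].

0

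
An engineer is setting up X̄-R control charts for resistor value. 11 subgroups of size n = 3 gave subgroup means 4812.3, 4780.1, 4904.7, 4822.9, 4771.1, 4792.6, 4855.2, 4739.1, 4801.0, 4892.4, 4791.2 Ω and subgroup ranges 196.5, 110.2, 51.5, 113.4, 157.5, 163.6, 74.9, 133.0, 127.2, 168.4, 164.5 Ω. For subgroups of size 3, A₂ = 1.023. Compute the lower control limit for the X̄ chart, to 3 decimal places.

X̄̄ = (4812.3 + 4780.1 + 4904.7 + 4822.9 + 4771.1 + 4792.6 + 4855.2 + 4739.1 + 4801.0 + 4892.4 + 4791.2) / 11 = 52962.6000 / 11 = 4814.7818
R̄ = (196.5 + 110.2 + 51.5 + 113.4 + 157.5 + 163.6 + 74.9 + 133.0 + 127.2 + 168.4 + 164.5) / 11 = 1460.7000 / 11 = 132.7909
LCL = X̄̄ − A₂·R̄ = 4814.7818 − 1.023 × 132.7909 = 4678.9367

4678.937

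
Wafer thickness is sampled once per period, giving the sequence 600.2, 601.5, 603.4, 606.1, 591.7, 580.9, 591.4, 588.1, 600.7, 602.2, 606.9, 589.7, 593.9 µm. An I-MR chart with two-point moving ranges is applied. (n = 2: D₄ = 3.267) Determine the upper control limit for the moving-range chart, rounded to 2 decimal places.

Moving ranges: 1.3, 1.9, 2.7, 14.4, 10.8, 10.5, 3.3, 12.6, 1.5, 4.7, 17.2, 4.2; M̄R̄ = 85.1000 / 12 = 7.0917
UCL_MR = D₄·M̄R̄ = 3.267 × 7.0917 = 23.1685

23.17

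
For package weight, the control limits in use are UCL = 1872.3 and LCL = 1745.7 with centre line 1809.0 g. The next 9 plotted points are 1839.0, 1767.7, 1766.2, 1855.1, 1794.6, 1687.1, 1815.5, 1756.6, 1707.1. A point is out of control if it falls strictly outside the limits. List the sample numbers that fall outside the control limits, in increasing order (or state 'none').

6, 9

Compare each point to [1745.7, 1872.3]: sample 6 = 1687.1 < LCL; sample 9 = 1707.1 < LCL.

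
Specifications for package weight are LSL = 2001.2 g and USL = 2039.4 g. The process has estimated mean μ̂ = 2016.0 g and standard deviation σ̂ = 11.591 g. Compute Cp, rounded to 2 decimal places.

0.55

Cp = (USL − LSL) / (6σ̂) = (2039.4 − 2001.2) / (6 × 11.591) = 38.2000 / 69.5460 = 0.5493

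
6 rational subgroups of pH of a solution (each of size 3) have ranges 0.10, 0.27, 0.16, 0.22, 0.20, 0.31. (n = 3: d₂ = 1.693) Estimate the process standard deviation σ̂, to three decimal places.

0.124

R̄ = (0.10 + 0.27 + 0.16 + 0.22 + 0.20 + 0.31) / 6 = 0.2100
σ̂ = R̄ / d₂ = 0.2100 / 1.693 = 0.1240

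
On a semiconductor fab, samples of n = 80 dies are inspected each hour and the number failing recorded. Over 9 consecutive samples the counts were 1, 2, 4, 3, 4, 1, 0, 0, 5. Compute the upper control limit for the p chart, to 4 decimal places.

p̄ = Σdᵢ / (k·n) = 20 / (9 × 80) = 0.02778
UCL = p̄ + 3·√(p̄(1−p̄)/n) = 0.02778 + 3 × √(0.02778×0.97222/80) = 0.02778 + 3 × 0.01837 = 0.08290

0.0829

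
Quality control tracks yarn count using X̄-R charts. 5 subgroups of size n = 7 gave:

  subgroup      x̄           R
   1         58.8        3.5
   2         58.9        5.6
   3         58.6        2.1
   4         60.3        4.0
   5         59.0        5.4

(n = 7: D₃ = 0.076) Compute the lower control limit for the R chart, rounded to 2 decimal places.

0.31

R̄ = (3.5 + 5.6 + 2.1 + 4.0 + 5.4) / 5 = 20.6000 / 5 = 4.1200
LCL_R = D₃·R̄ = 0.076 × 4.1200 = 0.3131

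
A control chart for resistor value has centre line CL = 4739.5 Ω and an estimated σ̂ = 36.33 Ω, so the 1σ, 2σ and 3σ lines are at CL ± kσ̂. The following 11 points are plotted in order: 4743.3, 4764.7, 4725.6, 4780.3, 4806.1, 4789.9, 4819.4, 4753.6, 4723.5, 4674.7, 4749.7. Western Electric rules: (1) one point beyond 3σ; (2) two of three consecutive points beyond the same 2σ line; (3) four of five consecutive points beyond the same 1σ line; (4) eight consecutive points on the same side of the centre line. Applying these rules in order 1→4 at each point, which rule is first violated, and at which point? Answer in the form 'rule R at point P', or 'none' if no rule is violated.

Zone of each point (C = within 1σ̂, B = 1σ̂–2σ̂, A = 2σ̂–3σ̂, * = beyond 3σ̂; sign = side of CL): 1:+C, 2:+C, 3:-C, 4:+B, 5:+B, 6:+B, 7:+A, 8:+C, 9:-C, 10:-B, 11:+C
Rule 3 (four of five consecutive points beyond the same 1σ limit) is satisfied at point 7.

rule 3 at point 7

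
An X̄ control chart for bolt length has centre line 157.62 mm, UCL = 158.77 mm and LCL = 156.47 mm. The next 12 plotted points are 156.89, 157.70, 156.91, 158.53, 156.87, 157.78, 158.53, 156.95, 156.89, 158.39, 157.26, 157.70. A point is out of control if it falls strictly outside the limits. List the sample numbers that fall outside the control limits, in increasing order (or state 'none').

All 12 points lie within [156.47, 158.77].

none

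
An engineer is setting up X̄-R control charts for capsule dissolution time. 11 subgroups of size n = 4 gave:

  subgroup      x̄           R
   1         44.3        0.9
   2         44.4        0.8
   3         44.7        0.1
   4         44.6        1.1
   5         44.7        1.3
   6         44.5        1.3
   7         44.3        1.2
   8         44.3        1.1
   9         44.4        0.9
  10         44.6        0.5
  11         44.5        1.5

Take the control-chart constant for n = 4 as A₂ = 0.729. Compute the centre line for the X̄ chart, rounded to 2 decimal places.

44.48

X̄̄ = (44.3 + 44.4 + 44.7 + 44.6 + 44.7 + 44.5 + 44.3 + 44.3 + 44.4 + 44.6 + 44.5) / 11 = 489.3000 / 11 = 44.4818
CL = X̄̄ = 44.4818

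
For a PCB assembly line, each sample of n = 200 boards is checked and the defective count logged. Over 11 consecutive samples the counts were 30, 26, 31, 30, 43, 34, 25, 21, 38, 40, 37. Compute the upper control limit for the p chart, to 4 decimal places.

p̄ = Σdᵢ / (k·n) = 355 / (11 × 200) = 0.16136
UCL = p̄ + 3·√(p̄(1−p̄)/n) = 0.16136 + 3 × √(0.16136×0.83864/200) = 0.16136 + 3 × 0.02601 = 0.23940

0.2394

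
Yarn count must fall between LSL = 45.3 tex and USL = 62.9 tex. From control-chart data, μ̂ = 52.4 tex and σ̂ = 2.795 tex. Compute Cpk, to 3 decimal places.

0.847

Cpu = (USL − μ̂) / (3σ̂) = (62.9 − 52.4) / (3 × 2.795) = 1.2522; Cpl = (μ̂ − LSL) / (3σ̂) = (52.4 − 45.3) / (3 × 2.795) = 0.8468; Cpk = min(Cpu, Cpl) = 0.8468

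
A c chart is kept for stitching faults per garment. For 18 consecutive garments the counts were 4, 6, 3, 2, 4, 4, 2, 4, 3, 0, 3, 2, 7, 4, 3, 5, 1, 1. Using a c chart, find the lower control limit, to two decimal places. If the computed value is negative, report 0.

0.00

c̄ = (4 + 6 + 3 + 2 + 4 + 4 + 2 + 4 + 3 + 0 + 3 + 2 + 7 + 4 + 3 + 5 + 1 + 1) / 18 = 58 / 18 = 3.2222
LCL = c̄ − 3√c̄ = 3.2222 − 3 × 1.7951 = -2.1629 → 0 (cannot be negative)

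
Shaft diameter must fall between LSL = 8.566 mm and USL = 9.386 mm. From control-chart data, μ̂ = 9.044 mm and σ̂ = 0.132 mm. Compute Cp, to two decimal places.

1.04

Cp = (USL − LSL) / (6σ̂) = (9.386 − 8.566) / (6 × 0.132) = 0.8200 / 0.7920 = 1.0354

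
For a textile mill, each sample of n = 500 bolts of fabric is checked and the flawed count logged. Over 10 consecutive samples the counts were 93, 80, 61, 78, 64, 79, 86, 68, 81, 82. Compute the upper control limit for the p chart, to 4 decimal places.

p̄ = Σdᵢ / (k·n) = 772 / (10 × 500) = 0.15440
UCL = p̄ + 3·√(p̄(1−p̄)/n) = 0.15440 + 3 × √(0.15440×0.84560/500) = 0.15440 + 3 × 0.01616 = 0.20288

0.2029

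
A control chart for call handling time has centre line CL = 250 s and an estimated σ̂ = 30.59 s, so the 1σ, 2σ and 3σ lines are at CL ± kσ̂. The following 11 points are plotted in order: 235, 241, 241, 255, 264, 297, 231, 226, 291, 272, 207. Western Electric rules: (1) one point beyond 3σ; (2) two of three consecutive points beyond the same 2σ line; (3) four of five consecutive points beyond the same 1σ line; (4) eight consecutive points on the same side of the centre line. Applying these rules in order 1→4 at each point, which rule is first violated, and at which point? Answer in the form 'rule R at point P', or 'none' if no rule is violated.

Zone of each point (C = within 1σ̂, B = 1σ̂–2σ̂, A = 2σ̂–3σ̂, * = beyond 3σ̂; sign = side of CL): 1:-C, 2:-C, 3:-C, 4:+C, 5:+C, 6:+B, 7:-C, 8:-C, 9:+B, 10:+C, 11:-B
No rule fires across all 11 points.

none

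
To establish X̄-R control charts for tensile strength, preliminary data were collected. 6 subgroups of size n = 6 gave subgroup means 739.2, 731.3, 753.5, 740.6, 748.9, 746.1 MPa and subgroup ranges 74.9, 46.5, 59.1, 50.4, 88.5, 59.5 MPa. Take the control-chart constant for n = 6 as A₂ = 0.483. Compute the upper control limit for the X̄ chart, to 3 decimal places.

X̄̄ = (739.2 + 731.3 + 753.5 + 740.6 + 748.9 + 746.1) / 6 = 4459.6000 / 6 = 743.2667
R̄ = (74.9 + 46.5 + 59.1 + 50.4 + 88.5 + 59.5) / 6 = 378.9000 / 6 = 63.1500
UCL = X̄̄ + A₂·R̄ = 743.2667 + 0.483 × 63.1500 = 773.7681

773.768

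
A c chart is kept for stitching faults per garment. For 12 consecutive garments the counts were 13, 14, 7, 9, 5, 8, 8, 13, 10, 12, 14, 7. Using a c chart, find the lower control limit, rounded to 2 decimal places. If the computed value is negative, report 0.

0.51

c̄ = (13 + 14 + 7 + 9 + 5 + 8 + 8 + 13 + 10 + 12 + 14 + 7) / 12 = 120 / 12 = 10.0000
LCL = c̄ − 3√c̄ = 10.0000 − 3 × 3.1623 = 0.5132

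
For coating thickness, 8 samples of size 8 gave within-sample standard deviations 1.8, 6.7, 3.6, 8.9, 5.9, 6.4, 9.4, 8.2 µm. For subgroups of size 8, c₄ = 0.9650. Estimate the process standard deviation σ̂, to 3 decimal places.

6.593

s̄ = (1.8 + 6.7 + 3.6 + 8.9 + 5.9 + 6.4 + 9.4 + 8.2) / 8 = 6.3625
σ̂ = s̄ / c₄ = 6.3625 / 0.9650 = 6.5933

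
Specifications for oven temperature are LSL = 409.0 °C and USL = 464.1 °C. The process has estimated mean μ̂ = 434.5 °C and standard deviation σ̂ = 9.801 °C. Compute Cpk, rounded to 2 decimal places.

Cpu = (USL − μ̂) / (3σ̂) = (464.1 − 434.5) / (3 × 9.801) = 1.0067; Cpl = (μ̂ − LSL) / (3σ̂) = (434.5 − 409.0) / (3 × 9.801) = 0.8673; Cpk = min(Cpu, Cpl) = 0.8673

0.87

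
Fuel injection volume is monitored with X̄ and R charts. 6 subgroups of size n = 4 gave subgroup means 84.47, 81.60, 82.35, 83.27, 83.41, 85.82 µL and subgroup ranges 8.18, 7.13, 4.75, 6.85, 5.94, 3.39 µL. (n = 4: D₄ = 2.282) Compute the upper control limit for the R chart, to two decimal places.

R̄ = (8.18 + 7.13 + 4.75 + 6.85 + 5.94 + 3.39) / 6 = 36.2400 / 6 = 6.0400
UCL_R = D₄·R̄ = 2.282 × 6.0400 = 13.7833

13.78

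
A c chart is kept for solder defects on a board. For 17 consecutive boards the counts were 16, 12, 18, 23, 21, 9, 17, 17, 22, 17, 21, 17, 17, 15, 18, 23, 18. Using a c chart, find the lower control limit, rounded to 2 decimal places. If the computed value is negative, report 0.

c̄ = (16 + 12 + 18 + 23 + 21 + 9 + 17 + 17 + 22 + 17 + 21 + 17 + 17 + 15 + 18 + 23 + 18) / 17 = 301 / 17 = 17.7059
LCL = c̄ − 3√c̄ = 17.7059 − 3 × 4.2078 = 5.0824

5.08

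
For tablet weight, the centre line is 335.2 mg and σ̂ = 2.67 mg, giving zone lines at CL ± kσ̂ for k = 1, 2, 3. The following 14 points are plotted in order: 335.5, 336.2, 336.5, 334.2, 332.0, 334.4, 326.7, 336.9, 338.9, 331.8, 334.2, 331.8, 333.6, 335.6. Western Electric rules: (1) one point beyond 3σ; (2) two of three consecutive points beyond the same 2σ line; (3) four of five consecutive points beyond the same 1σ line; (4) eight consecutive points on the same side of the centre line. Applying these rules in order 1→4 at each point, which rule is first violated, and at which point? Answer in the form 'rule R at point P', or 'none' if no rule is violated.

Zone of each point (C = within 1σ̂, B = 1σ̂–2σ̂, A = 2σ̂–3σ̂, * = beyond 3σ̂; sign = side of CL): 1:+C, 2:+C, 3:+C, 4:-C, 5:-B, 6:-C, 7:-*, 8:+C, 9:+B, 10:-B, 11:-C, 12:-B, 13:-C, 14:+C
Rule 1 (one point beyond the 3σ limits) is satisfied at point 7.

rule 1 at point 7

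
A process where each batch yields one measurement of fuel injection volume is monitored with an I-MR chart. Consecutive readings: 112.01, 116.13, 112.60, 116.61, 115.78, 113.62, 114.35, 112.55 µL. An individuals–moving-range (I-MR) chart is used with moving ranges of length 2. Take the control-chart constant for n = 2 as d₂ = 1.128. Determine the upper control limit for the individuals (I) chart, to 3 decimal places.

120.734

X̄ = (112.01 + 116.13 + 112.60 + 116.61 + 115.78 + 113.62 + 114.35 + 112.55) / 8 = 114.2062
Moving ranges: 4.12, 3.53, 4.01, 0.83, 2.16, 0.73, 1.80; M̄R̄ = 17.1800 / 7 = 2.4543
UCL = X̄ + 3·M̄R̄/d₂ = 114.2062 + 3 × 2.4543 / 1.128 = 120.7336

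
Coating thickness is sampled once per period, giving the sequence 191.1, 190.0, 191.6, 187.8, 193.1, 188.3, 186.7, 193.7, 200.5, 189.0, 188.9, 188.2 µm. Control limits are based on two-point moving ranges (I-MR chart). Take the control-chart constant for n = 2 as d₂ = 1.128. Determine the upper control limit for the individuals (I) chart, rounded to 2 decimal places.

X̄ = (191.1 + 190.0 + 191.6 + 187.8 + 193.1 + 188.3 + 186.7 + 193.7 + 200.5 + 189.0 + 188.9 + 188.2) / 12 = 190.7417
Moving ranges: 1.1, 1.6, 3.8, 5.3, 4.8, 1.6, 7.0, 6.8, 11.5, 0.1, 0.7; M̄R̄ = 44.3000 / 11 = 4.0273
UCL = X̄ + 3·M̄R̄/d₂ = 190.7417 + 3 × 4.0273 / 1.128 = 201.4525

201.45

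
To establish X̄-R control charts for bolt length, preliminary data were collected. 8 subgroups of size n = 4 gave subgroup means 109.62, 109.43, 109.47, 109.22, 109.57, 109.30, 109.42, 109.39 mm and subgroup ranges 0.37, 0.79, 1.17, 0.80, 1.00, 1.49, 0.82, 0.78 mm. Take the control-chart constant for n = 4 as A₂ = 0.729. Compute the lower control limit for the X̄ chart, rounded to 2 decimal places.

108.77

X̄̄ = (109.62 + 109.43 + 109.47 + 109.22 + 109.57 + 109.30 + 109.42 + 109.39) / 8 = 875.4200 / 8 = 109.4275
R̄ = (0.37 + 0.79 + 1.17 + 0.80 + 1.00 + 1.49 + 0.82 + 0.78) / 8 = 7.2200 / 8 = 0.9025
LCL = X̄̄ − A₂·R̄ = 109.4275 − 0.729 × 0.9025 = 108.7696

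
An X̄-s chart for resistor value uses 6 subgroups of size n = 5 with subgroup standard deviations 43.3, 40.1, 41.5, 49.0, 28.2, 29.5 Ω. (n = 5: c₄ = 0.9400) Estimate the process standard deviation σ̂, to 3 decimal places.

s̄ = (43.3 + 40.1 + 41.5 + 49.0 + 28.2 + 29.5) / 6 = 38.6000
σ̂ = s̄ / c₄ = 38.6000 / 0.9400 = 41.0638

41.064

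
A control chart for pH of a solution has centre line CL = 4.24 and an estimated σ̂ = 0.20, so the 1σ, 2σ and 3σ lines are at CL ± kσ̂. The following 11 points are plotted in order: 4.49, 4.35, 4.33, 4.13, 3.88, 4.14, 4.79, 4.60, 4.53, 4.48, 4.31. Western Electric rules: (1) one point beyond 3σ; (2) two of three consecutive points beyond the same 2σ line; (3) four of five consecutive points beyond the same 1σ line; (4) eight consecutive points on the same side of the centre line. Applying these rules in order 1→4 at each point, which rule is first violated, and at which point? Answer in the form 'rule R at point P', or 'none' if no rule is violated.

Zone of each point (C = within 1σ̂, B = 1σ̂–2σ̂, A = 2σ̂–3σ̂, * = beyond 3σ̂; sign = side of CL): 1:+B, 2:+C, 3:+C, 4:-C, 5:-B, 6:-C, 7:+A, 8:+B, 9:+B, 10:+B, 11:+C
Rule 3 (four of five consecutive points beyond the same 1σ limit) is satisfied at point 10.

rule 3 at point 10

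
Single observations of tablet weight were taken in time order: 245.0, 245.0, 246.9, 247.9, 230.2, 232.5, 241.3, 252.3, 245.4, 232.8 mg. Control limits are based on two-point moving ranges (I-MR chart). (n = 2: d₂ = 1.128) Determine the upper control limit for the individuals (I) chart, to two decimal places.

X̄ = (245.0 + 245.0 + 246.9 + 247.9 + 230.2 + 232.5 + 241.3 + 252.3 + 245.4 + 232.8) / 10 = 241.9300
Moving ranges: 0.0, 1.9, 1.0, 17.7, 2.3, 8.8, 11.0, 6.9, 12.6; M̄R̄ = 62.2000 / 9 = 6.9111
UCL = X̄ + 3·M̄R̄/d₂ = 241.9300 + 3 × 6.9111 / 1.128 = 260.3106

260.31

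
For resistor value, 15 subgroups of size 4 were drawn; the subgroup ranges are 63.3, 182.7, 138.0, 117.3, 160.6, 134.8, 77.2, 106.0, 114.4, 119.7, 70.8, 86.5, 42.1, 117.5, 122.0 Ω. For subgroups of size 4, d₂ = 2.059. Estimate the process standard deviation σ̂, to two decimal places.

53.52

R̄ = (63.3 + 182.7 + 138.0 + 117.3 + 160.6 + 134.8 + 77.2 + 106.0 + 114.4 + 119.7 + 70.8 + 86.5 + 42.1 + 117.5 + 122.0) / 15 = 110.1933
σ̂ = R̄ / d₂ = 110.1933 / 2.059 = 53.5179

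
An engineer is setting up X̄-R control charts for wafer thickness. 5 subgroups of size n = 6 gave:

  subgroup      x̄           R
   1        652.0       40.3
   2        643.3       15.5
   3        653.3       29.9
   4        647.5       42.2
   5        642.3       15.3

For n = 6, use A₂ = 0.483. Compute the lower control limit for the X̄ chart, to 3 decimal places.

633.847

X̄̄ = (652.0 + 643.3 + 653.3 + 647.5 + 642.3) / 5 = 3238.4000 / 5 = 647.6800
R̄ = (40.3 + 15.5 + 29.9 + 42.2 + 15.3) / 5 = 143.2000 / 5 = 28.6400
LCL = X̄̄ − A₂·R̄ = 647.6800 − 0.483 × 28.6400 = 633.8469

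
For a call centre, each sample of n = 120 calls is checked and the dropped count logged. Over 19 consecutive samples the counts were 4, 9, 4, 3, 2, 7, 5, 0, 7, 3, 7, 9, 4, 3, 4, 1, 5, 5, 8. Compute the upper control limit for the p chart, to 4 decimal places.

p̄ = Σdᵢ / (k·n) = 90 / (19 × 120) = 0.03947
UCL = p̄ + 3·√(p̄(1−p̄)/n) = 0.03947 + 3 × √(0.03947×0.96053/120) = 0.03947 + 3 × 0.01778 = 0.09280

0.0928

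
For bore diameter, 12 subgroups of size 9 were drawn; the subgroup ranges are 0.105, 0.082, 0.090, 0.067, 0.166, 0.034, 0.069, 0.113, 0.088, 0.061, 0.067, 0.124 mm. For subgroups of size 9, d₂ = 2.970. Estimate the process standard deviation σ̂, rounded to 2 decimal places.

0.03

R̄ = (0.105 + 0.082 + 0.090 + 0.067 + 0.166 + 0.034 + 0.069 + 0.113 + 0.088 + 0.061 + 0.067 + 0.124) / 12 = 0.0888
σ̂ = R̄ / d₂ = 0.0888 / 2.970 = 0.0299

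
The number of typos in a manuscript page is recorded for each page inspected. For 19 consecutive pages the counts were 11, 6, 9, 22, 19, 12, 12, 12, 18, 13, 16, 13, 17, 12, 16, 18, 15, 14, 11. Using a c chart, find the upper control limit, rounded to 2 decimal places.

c̄ = (11 + 6 + 9 + 22 + 19 + 12 + 12 + 12 + 18 + 13 + 16 + 13 + 17 + 12 + 16 + 18 + 15 + 14 + 11) / 19 = 266 / 19 = 14.0000
UCL = c̄ + 3√c̄ = 14.0000 + 3 × √14.0000 = 14.0000 + 3 × 3.7417 = 25.2250

25.22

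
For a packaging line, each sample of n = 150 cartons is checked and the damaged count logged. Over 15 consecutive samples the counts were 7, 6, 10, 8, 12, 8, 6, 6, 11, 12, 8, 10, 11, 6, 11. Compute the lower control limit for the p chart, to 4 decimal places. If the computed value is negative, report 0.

p̄ = Σdᵢ / (k·n) = 132 / (15 × 150) = 0.05867
LCL = p̄ − 3·√(p̄(1−p̄)/n) = 0.05867 − 3 × 0.01919 = 0.00110

0.0011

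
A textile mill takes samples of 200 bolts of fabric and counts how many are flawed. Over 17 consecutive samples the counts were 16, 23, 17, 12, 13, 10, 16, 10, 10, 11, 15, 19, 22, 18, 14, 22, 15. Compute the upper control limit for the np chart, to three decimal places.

p̄ = Σdᵢ / (k·n) = 263 / (17 × 200) = 0.07735
UCL = np̄ + 3·√(np̄(1−p̄)) = 15.4706 + 3 × √(15.4706×0.92265) = 15.4706 + 3 × 3.7781 = 26.8048

26.805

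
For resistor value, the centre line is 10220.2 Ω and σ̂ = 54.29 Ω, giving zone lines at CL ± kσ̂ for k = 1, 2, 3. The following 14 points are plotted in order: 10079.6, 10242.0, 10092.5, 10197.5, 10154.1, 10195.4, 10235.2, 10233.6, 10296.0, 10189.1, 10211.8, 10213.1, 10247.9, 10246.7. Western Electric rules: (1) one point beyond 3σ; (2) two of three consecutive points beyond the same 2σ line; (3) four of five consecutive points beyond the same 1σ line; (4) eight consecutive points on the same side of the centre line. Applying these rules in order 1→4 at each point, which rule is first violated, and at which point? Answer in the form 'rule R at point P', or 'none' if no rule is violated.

rule 2 at point 3

Zone of each point (C = within 1σ̂, B = 1σ̂–2σ̂, A = 2σ̂–3σ̂, * = beyond 3σ̂; sign = side of CL): 1:-A, 2:+C, 3:-A, 4:-C, 5:-B, 6:-C, 7:+C, 8:+C, 9:+B, 10:-C, 11:-C, 12:-C, 13:+C, 14:+C
Rule 2 (two of three consecutive points beyond the same 2σ limit) is satisfied at point 3.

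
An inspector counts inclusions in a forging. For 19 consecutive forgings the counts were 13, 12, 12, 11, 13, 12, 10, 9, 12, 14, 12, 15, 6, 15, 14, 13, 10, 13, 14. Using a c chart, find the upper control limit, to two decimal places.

22.54

c̄ = (13 + 12 + 12 + 11 + 13 + 12 + 10 + 9 + 12 + 14 + 12 + 15 + 6 + 15 + 14 + 13 + 10 + 13 + 14) / 19 = 230 / 19 = 12.1053
UCL = c̄ + 3√c̄ = 12.1053 + 3 × √12.1053 = 12.1053 + 3 × 3.4793 = 22.5430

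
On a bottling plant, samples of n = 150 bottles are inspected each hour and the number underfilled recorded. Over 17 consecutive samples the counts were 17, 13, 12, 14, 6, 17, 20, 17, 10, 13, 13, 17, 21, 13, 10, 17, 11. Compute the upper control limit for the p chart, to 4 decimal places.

0.1662

p̄ = Σdᵢ / (k·n) = 241 / (17 × 150) = 0.09451
UCL = p̄ + 3·√(p̄(1−p̄)/n) = 0.09451 + 3 × √(0.09451×0.90549/150) = 0.09451 + 3 × 0.02389 = 0.16617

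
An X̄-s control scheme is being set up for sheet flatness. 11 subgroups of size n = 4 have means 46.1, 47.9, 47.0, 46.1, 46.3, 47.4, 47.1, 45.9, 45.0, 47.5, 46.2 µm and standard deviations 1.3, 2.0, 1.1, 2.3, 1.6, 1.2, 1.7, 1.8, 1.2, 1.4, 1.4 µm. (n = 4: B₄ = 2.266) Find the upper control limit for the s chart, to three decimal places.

s̄ = (1.3 + 2.0 + 1.1 + 2.3 + 1.6 + 1.2 + 1.7 + 1.8 + 1.2 + 1.4 + 1.4) / 11 = 1.5455
UCL_s = B₄·s̄ = 2.266 × 1.5455 = 3.5020

3.502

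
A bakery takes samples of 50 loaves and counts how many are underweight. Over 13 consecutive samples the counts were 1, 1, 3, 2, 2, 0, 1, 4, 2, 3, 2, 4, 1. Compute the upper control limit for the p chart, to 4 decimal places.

0.1231

p̄ = Σdᵢ / (k·n) = 26 / (13 × 50) = 0.04000
UCL = p̄ + 3·√(p̄(1−p̄)/n) = 0.04000 + 3 × √(0.04000×0.96000/50) = 0.04000 + 3 × 0.02771 = 0.12314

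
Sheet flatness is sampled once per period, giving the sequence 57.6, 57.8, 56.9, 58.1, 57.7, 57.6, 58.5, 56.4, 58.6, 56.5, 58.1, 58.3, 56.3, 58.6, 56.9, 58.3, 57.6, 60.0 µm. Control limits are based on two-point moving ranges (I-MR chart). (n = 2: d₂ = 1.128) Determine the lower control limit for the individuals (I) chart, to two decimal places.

54.26

X̄ = (57.6 + 57.8 + 56.9 + 58.1 + 57.7 + 57.6 + 58.5 + 56.4 + 58.6 + 56.5 + 58.1 + 58.3 + 56.3 + 58.6 + 56.9 + 58.3 + 57.6 + 60.0) / 18 = 57.7667
Moving ranges: 0.2, 0.9, 1.2, 0.4, 0.1, 0.9, 2.1, 2.2, 2.1, 1.6, 0.2, 2.0, 2.3, 1.7, 1.4, 0.7, 2.4; M̄R̄ = 22.4000 / 17 = 1.3176
LCL = X̄ − 3·M̄R̄/d₂ = 57.7667 − 3 × 1.3176 / 1.128 = 54.2623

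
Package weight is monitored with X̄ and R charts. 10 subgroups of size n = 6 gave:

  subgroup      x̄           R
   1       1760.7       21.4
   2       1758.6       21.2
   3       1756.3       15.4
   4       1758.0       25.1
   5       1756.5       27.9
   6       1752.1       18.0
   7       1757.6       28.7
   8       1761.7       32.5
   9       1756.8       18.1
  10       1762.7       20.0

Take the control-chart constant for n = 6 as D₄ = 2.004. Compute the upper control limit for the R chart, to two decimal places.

R̄ = (21.4 + 21.2 + 15.4 + 25.1 + 27.9 + 18.0 + 28.7 + 32.5 + 18.1 + 20.0) / 10 = 228.3000 / 10 = 22.8300
UCL_R = D₄·R̄ = 2.004 × 22.8300 = 45.7513

45.75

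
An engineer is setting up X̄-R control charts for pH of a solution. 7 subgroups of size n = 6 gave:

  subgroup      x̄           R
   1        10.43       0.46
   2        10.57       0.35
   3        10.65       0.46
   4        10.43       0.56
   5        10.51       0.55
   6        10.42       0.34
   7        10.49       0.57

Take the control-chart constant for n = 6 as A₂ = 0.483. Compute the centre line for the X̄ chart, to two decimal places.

10.50

X̄̄ = (10.43 + 10.57 + 10.65 + 10.43 + 10.51 + 10.42 + 10.49) / 7 = 73.5000 / 7 = 10.5000
CL = X̄̄ = 10.5000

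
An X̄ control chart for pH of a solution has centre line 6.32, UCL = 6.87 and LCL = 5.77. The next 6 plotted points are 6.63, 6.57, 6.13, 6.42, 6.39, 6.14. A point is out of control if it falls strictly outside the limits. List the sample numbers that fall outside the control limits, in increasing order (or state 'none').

All 6 points lie within [5.77, 6.87].

none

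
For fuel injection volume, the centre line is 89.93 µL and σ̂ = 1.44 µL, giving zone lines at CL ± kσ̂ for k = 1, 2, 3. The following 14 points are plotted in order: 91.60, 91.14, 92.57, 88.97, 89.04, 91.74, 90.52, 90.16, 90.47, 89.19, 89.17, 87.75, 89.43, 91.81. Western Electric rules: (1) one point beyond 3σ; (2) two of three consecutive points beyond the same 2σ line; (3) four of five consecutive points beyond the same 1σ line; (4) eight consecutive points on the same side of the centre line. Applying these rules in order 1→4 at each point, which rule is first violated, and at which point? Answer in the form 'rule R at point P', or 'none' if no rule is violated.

Zone of each point (C = within 1σ̂, B = 1σ̂–2σ̂, A = 2σ̂–3σ̂, * = beyond 3σ̂; sign = side of CL): 1:+B, 2:+C, 3:+B, 4:-C, 5:-C, 6:+B, 7:+C, 8:+C, 9:+C, 10:-C, 11:-C, 12:-B, 13:-C, 14:+B
No rule fires across all 14 points.

none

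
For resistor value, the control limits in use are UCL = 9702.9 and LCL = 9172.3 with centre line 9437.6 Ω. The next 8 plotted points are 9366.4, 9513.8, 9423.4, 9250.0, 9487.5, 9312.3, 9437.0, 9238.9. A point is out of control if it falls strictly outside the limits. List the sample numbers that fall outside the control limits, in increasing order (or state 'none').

none

All 8 points lie within [9172.3, 9702.9].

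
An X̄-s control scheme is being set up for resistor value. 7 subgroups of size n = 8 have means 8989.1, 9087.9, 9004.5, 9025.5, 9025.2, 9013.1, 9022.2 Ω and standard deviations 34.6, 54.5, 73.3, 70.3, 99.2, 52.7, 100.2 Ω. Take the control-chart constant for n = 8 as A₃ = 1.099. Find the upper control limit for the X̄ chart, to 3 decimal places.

9100.042

X̄̄ = (8989.1 + 9087.9 + 9004.5 + 9025.5 + 9025.2 + 9013.1 + 9022.2) / 7 = 9023.9286
s̄ = (34.6 + 54.5 + 73.3 + 70.3 + 99.2 + 52.7 + 100.2) / 7 = 69.2571
UCL = X̄̄ + A₃·s̄ = 9023.9286 + 1.099 × 69.2571 = 9100.0422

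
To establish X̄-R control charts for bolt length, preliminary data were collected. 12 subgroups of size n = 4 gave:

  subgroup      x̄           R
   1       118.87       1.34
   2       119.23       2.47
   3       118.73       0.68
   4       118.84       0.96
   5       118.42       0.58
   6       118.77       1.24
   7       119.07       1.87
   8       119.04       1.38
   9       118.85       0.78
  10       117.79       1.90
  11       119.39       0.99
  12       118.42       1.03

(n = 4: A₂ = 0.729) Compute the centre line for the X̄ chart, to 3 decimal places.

118.785

X̄̄ = (118.87 + 119.23 + 118.73 + 118.84 + 118.42 + 118.77 + 119.07 + 119.04 + 118.85 + 117.79 + 119.39 + 118.42) / 12 = 1425.4200 / 12 = 118.7850
CL = X̄̄ = 118.7850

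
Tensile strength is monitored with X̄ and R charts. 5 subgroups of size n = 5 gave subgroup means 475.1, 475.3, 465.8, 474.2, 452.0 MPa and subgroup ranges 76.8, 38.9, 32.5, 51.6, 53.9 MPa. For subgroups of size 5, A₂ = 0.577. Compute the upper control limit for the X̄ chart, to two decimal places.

497.76

X̄̄ = (475.1 + 475.3 + 465.8 + 474.2 + 452.0) / 5 = 2342.4000 / 5 = 468.4800
R̄ = (76.8 + 38.9 + 32.5 + 51.6 + 53.9) / 5 = 253.7000 / 5 = 50.7400
UCL = X̄̄ + A₂·R̄ = 468.4800 + 0.577 × 50.7400 = 497.7570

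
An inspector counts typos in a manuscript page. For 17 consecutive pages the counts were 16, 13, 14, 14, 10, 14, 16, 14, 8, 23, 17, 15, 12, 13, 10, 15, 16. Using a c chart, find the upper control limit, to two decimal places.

c̄ = (16 + 13 + 14 + 14 + 10 + 14 + 16 + 14 + 8 + 23 + 17 + 15 + 12 + 13 + 10 + 15 + 16) / 17 = 240 / 17 = 14.1176
UCL = c̄ + 3√c̄ = 14.1176 + 3 × √14.1176 = 14.1176 + 3 × 3.7573 = 25.3897

25.39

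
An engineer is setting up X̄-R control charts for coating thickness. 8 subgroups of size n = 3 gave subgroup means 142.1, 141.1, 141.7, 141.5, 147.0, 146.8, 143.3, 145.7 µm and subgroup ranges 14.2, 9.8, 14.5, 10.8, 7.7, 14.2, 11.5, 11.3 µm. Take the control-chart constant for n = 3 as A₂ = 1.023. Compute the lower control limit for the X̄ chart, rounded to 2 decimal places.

131.63

X̄̄ = (142.1 + 141.1 + 141.7 + 141.5 + 147.0 + 146.8 + 143.3 + 145.7) / 8 = 1149.2000 / 8 = 143.6500
R̄ = (14.2 + 9.8 + 14.5 + 10.8 + 7.7 + 14.2 + 11.5 + 11.3) / 8 = 94.0000 / 8 = 11.7500
LCL = X̄̄ − A₂·R̄ = 143.6500 − 1.023 × 11.7500 = 131.6298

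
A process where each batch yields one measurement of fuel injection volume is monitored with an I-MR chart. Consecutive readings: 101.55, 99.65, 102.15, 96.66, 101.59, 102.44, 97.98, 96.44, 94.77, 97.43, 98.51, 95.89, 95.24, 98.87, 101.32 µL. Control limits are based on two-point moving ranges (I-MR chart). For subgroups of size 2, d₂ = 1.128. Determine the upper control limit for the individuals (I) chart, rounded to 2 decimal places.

X̄ = (101.55 + 99.65 + 102.15 + 96.66 + 101.59 + 102.44 + 97.98 + 96.44 + 94.77 + 97.43 + 98.51 + 95.89 + 95.24 + 98.87 + 101.32) / 15 = 98.6993
Moving ranges: 1.90, 2.50, 5.49, 4.93, 0.85, 4.46, 1.54, 1.67, 2.66, 1.08, 2.62, 0.65, 3.63, 2.45; M̄R̄ = 36.4300 / 14 = 2.6021
UCL = X̄ + 3·M̄R̄/d₂ = 98.6993 + 3 × 2.6021 / 1.128 = 105.6199

105.62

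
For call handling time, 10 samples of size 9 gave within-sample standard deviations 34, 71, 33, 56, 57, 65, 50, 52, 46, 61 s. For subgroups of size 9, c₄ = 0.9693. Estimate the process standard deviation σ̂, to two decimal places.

54.16

s̄ = (34 + 71 + 33 + 56 + 57 + 65 + 50 + 52 + 46 + 61) / 10 = 52.5000
σ̂ = s̄ / c₄ = 52.5000 / 0.9693 = 54.1628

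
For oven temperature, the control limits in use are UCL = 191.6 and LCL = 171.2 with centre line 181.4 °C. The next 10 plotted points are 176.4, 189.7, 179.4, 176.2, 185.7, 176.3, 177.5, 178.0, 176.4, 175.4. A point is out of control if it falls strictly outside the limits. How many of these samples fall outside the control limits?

0

All 10 points lie within [171.2, 191.6].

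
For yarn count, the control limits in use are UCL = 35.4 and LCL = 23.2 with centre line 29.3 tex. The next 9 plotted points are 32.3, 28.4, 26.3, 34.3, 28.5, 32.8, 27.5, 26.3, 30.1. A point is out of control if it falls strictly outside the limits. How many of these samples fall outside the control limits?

0

All 9 points lie within [23.2, 35.4].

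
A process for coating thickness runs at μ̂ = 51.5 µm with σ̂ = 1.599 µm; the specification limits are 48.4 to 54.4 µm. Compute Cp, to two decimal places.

Cp = (USL − LSL) / (6σ̂) = (54.4 − 48.4) / (6 × 1.599) = 6.0000 / 9.5940 = 0.6254

0.63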